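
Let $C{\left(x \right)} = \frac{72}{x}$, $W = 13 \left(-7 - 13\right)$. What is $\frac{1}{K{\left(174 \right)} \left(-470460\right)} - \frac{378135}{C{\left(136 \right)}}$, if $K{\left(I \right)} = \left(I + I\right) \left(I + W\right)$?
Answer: $- \frac{10056658173674399}{14079926880} \approx -7.1426 \cdot 10^{5}$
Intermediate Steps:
$W = -260$ ($W = 13 \left(-20\right) = -260$)
$K{\left(I \right)} = 2 I \left(-260 + I\right)$ ($K{\left(I \right)} = \left(I + I\right) \left(I - 260\right) = 2 I \left(-260 + I\right)$)
$\frac{1}{K{\left(174 \right)} \left(-470460\right)} - \frac{378135}{C{\left(136 \right)}} = \frac{1}{2 \cdot 174 \left(-260 + 174\right) \left(-470460\right)} - \frac{378135}{72 \cdot \frac{1}{136}} = \frac{1}{2 \cdot 174 \left(-86\right)} \left(- \frac{1}{470460}\right) - \frac{378135}{72 \cdot \frac{1}{136}} = \frac{1}{-29928} \left(- \frac{1}{470460}\right) - \frac{378135}{\frac{9}{17}} = \left(- \frac{1}{29928}\right) \left(- \frac{1}{470460}\right) - 714255 = \frac{1}{14079926880} - 714255 = - \frac{10056658173674399}{14079926880}$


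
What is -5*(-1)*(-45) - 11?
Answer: -236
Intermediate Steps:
-5*(-1)*(-45) - 11 = 5*(-45) - 11 = -225 - 11 = -236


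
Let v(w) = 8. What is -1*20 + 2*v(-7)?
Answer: -4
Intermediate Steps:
-1*20 + 2*v(-7) = -1*20 + 2*8 = -20 + 16 = -4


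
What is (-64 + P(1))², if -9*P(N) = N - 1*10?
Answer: 3969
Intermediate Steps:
P(N) = 10/9 - N/9 (P(N) = -(N - 1*10)/9 = -(N - 10)/9 = -(-10 + N)/9 = 10/9 - N/9)
(-64 + P(1))² = (-64 + (10/9 - ⅑*1))² = (-64 + (10/9 - ⅑))² = (-64 + 1)² = (-63)² = 3969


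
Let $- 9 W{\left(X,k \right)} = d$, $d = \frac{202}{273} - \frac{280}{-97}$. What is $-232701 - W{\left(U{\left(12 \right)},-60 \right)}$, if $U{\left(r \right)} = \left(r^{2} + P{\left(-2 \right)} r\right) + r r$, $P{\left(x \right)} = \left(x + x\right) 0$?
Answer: $- \frac{55459300595}{238329} \approx -2.327 \cdot 10^{5}$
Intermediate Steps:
$P{\left(x \right)} = 0$ ($P{\left(x \right)} = 2 x 0 = 0$)
$d = \frac{96034}{26481}$ ($d = 202 \cdot \frac{1}{273} - - \frac{280}{97} = \frac{202}{273} + \frac{280}{97} = \frac{96034}{26481} \approx 3.6265$)
$U{\left(r \right)} = 2 r^{2}$ ($U{\left(r \right)} = \left(r^{2} + 0 r\right) + r r = \left(r^{2} + 0\right) + r^{2} = r^{2} + r^{2} = 2 r^{2}$)
$W{\left(X,k \right)} = - \frac{96034}{238329}$ ($W{\left(X,k \right)} = \left(- \frac{1}{9}\right) \frac{96034}{26481} = - \frac{96034}{238329}$)
$-232701 - W{\left(U{\left(12 \right)},-60 \right)} = -232701 - - \frac{96034}{238329} = -232701 + \frac{96034}{238329} = - \frac{55459300595}{238329}$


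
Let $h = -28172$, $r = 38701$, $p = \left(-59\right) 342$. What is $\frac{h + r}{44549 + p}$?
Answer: $\frac{10529}{24371} \approx 0.43203$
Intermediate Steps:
$p = -20178$
$\frac{h + r}{44549 + p} = \frac{-28172 + 38701}{44549 - 20178} = \frac{10529}{24371}$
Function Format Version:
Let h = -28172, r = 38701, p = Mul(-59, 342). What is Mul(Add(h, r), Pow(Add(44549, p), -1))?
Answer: Rational(10529, 24371) ≈ 0.43203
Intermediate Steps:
p = -20178
Mul(Add(h, r), Pow(Add(44549, p), -1)) = Mul(Add(-28172, 38701), Pow(Add(44549, -20178), -1)) = Mul(10529, Pow(24371, -1)) = Mul(10529, Rational(1, 24371)) = Rational(10529, 24371)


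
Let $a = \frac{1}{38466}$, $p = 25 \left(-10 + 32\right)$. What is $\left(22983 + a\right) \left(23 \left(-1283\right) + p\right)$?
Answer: $- \frac{8533870554587}{12822} \approx -6.6557 \cdot 10^{8}$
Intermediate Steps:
$p = 550$ ($p = 25 \cdot 22 = 550$)
$a = \frac{1}{38466} \approx 2.5997 \cdot 10^{-5}$
$\left(22983 + a\right) \left(23 \left(-1283\right) + p\right) = \left(22983 + \frac{1}{38466}\right) \left(23 \left(-1283\right) + 550\right) = \frac{884064079 \left(-29509 + 550\right)}{38466} = \frac{884064079}{38466} \left(-28959\right) = - \frac{8533870554587}{12822}$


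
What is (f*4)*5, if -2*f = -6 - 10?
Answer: 160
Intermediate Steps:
f = 8 (f = -(-6 - 10)/2 = -½*(-16) = 8)
(f*4)*5 = (8*4)*5 = 32*5 = 160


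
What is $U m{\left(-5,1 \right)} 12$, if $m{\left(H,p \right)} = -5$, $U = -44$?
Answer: $2640$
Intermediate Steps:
$U m{\left(-5,1 \right)} 12 = \left(-44\right) \left(-5\right) 12 = 220 \cdot 12 = 2640$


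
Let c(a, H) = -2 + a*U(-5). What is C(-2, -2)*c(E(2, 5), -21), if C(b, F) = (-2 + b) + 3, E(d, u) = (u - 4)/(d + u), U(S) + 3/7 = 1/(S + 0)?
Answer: 512/245 ≈ 2.0898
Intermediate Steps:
U(S) = -3/7 + 1/S (U(S) = -3/7 + 1/(S + 0) = -3/7 + 1/S)
E(d, u) = (-4 + u)/(d + u)
C(b, F) = 1 + b
c(a, H) = -2 - 22*a/35 (c(a, H) = -2 + a*(-3/7 + 1/(-5)) = -2 + a*(-3/7 - ⅕) = -2 + a*(-22/35) = -2 - 22*a/35)
C(-2, -2)*c(E(2, 5), -21) = (1 - 2)*(-2 - 22*(-4 + 5)/(35*(2 + 5))) = -(-2 - 22/(35*7)) = -(-2 - 22/245) = -1*(-512/245) = 512/245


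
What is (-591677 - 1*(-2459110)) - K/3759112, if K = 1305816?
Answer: 877486061710/469889 ≈ 1.8674e+6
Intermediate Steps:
(-591677 - 1*(-2459110)) - K/3759112 = (-591677 - 1*(-2459110)) - 1305816/3759112 = (-591677 + 2459110) - 1305816/3759112 = 1867433 - 1*163227/469889 = 1867433 - 163227/469889 = 877486061710/469889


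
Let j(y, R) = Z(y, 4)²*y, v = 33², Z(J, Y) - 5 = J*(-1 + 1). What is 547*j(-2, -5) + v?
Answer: -26261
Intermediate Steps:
Z(J, Y) = 5 (Z(J, Y) = 5 + J*(-1 + 1) = 5 + J*0 = 5 + 0 = 5)
v = 1089
j(y, R) = 25*y (j(y, R) = 5²*y = 25*y)
547*j(-2, -5) + v = 547*(25*(-2)) + 1089 = 547*(-50) + 1089 = -27350 + 1089 = -26261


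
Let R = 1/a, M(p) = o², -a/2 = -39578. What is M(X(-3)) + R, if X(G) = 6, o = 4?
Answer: 1266497/79156 ≈ 16.000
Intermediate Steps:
a = 79156 (a = -2*(-39578) = 79156)
M(p) = 16 (M(p) = 4² = 16)
R = 1/79156 ≈ 1.2633e-5
M(X(-3)) + R = 16 + 1/79156 = 1266497/79156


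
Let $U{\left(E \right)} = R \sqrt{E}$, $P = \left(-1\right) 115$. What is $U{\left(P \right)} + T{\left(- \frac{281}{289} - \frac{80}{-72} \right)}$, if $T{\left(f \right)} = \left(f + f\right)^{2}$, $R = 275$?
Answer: $\frac{521284}{6765201} + 275 i \sqrt{115} \approx 0.077054 + 2949.0 i$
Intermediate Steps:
$P = -115$
$T{\left(f \right)} = 4 f^{2}$ ($T{\left(f \right)} = \left(2 f\right)^{2} = 4 f^{2}$)
$U{\left(E \right)} = 275 \sqrt{E}$
$U{\left(P \right)} + T{\left(- \frac{281}{289} - \frac{80}{-72} \right)} = 275 \sqrt{-115} + 4 \left(- \frac{281}{289} - \frac{80}{-72}\right)^{2} = 275 i \sqrt{115} + 4 \left(\left(-281\right) \frac{1}{289} - - \frac{10}{9}\right)^{2} = 275 i \sqrt{115} + 4 \left(- \frac{281}{289} + \frac{10}{9}\right)^{2} = 275 i \sqrt{115} + 4 \left(\frac{361}{2601}\right)^{2} = 275 i \sqrt{115} + 4 \cdot \frac{130321}{6765201} = 275 i \sqrt{115} + \frac{521284}{6765201} = \frac{521284}{6765201} + 275 i \sqrt{115}$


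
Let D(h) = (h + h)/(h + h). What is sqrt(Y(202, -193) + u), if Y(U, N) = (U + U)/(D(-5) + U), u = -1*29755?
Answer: I*sqrt(1226091783)/203 ≈ 172.49*I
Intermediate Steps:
D(h) = 1 (D(h) = (2*h)/((2*h)) = (2*h)*(1/(2*h)) = 1)
u = -29755
Y(U, N) = 2*U/(1 + U) (Y(U, N) = (U + U)/(1 + U) = (2*U)/(1 + U) = 2*U/(1 + U))
sqrt(Y(202, -193) + u) = sqrt(2*202/(1 + 202) - 29755) = sqrt(2*202/203 - 29755) = sqrt(2*202*(1/203) - 29755) = sqrt(404/203 - 29755) = sqrt(-6039861/203) = I*sqrt(1226091783)/203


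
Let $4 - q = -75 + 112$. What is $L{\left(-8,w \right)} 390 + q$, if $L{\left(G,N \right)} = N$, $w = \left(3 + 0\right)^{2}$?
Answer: $3477$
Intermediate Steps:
$w = 9$ ($w = 3^{2} = 9$)
$q = -33$ ($q = 4 - \left(-75 + 112\right) = 4 - 37 = -33$)
$L{\left(-8,w \right)} 390 + q = 9 \cdot 390 - 33 = 3510 - 33 = 3477$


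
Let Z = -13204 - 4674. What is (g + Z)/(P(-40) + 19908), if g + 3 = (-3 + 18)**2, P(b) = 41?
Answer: -17656/19949 ≈ -0.88506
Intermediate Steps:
Z = -17878
g = 222 (g = -3 + (-3 + 18)**2 = -3 + 15**2 = -3 + 225 = 222)
(g + Z)/(P(-40) + 19908) = (222 - 17878)/(41 + 19908) = -17656/19949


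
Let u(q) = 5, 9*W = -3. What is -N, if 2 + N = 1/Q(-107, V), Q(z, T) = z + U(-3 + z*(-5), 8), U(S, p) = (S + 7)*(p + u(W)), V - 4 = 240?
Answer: 13799/6900 ≈ 1.9999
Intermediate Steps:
V = 244 (V = 4 + 240 = 244)
W = -⅓ (W = (⅑)*(-3) = -⅓ ≈ -0.33333)
U(S, p) = (5 + p)*(7 + S) (U(S, p) = (S + 7)*(p + 5) = (7 + S)*(5 + p) = (5 + p)*(7 + S))
Q(z, T) = 52 - 64*z (Q(z, T) = z + (35 + 5*(-3 + z*(-5)) + 7*8 + (-3 + z*(-5))*8) = z + (35 + 5*(-3 - 5*z) + 56 + (-3 - 5*z)*8) = z + (35 + (-15 - 25*z) + 56 + (-24 - 40*z)) = z + (52 - 65*z) = 52 - 64*z)
N = -13799/6900 (N = -2 + 1/(52 - 64*(-107)) = -2 + 1/(52 + 6848) = -2 + 1/6900 = -13799/6900 ≈ -1.9999)
-N = -1*(-13799/6900) = 13799/6900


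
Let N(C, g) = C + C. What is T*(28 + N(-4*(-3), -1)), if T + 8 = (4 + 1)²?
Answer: 884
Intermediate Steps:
T = 17 (T = -8 + (4 + 1)² = -8 + 5² = -8 + 25 = 17)
N(C, g) = 2*C
T*(28 + N(-4*(-3), -1)) = 17*(28 + 2*(-4*(-3))) = 17*(28 + 2*12) = 17*(28 + 24) = 17*52 = 884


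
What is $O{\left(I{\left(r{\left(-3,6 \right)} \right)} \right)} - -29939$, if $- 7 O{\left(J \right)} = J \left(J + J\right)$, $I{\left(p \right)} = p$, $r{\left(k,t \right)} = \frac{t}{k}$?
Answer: $\frac{209565}{7} \approx 29938.0$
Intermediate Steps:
$O{\left(J \right)} = - \frac{2 J^{2}}{7}$ ($O{\left(J \right)} = - \frac{J \left(J + J\right)}{7} = - \frac{J 2 J}{7} = - \frac{2 J^{2}}{7}$)
$O{\left(I{\left(r{\left(-3,6 \right)} \right)} \right)} - -29939 = - \frac{2 \left(\frac{6}{-3}\right)^{2}}{7} - -29939 = - \frac{2 \left(6 \left(- \frac{1}{3}\right)\right)^{2}}{7} + 29939 = - \frac{2 \left(-2\right)^{2}}{7} + 29939 = \left(- \frac{2}{7}\right) 4 + 29939 = - \frac{8}{7} + 29939 = \frac{209565}{7}$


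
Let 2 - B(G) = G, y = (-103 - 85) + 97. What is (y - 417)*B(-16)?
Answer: -9144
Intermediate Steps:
y = -91 (y = -188 + 97 = -91)
B(G) = 2 - G
(y - 417)*B(-16) = (-91 - 417)*(2 - 1*(-16)) = -508*(2 + 16) = -508*18 = -9144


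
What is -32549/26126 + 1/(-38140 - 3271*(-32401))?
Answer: -43672874964113/35054764570186 ≈ -1.2458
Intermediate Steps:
-32549/26126 + 1/(-38140 - 3271*(-32401)) = -32549*1/26126 - 1/32401/(-41411) = -32549/26126 - 1/41411*(-1/32401) = -32549/26126 + 1/1341757811 = -43672874964113/35054764570186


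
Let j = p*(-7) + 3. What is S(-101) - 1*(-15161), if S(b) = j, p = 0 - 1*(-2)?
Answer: 15150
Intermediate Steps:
p = 2 (p = 0 + 2 = 2)
j = -11 (j = 2*(-7) + 3 = -14 + 3 = -11)
S(b) = -11
S(-101) - 1*(-15161) = -11 - 1*(-15161) = -11 + 15161 = 15150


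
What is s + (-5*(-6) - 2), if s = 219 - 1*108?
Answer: 139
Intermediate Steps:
s = 111 (s = 219 - 108 = 111)
s + (-5*(-6) - 2) = 111 + (-5*(-6) - 2) = 111 + (30 - 2) = 111 + 28 = 139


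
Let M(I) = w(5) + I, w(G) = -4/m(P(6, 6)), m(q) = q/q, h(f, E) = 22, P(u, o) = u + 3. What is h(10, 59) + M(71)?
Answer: 89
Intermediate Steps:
P(u, o) = 3 + u
m(q) = 1
w(G) = -4 (w(G) = -4/1 = -4*1 = -4)
M(I) = -4 + I
h(10, 59) + M(71) = 22 + (-4 + 71) = 22 + 67 = 89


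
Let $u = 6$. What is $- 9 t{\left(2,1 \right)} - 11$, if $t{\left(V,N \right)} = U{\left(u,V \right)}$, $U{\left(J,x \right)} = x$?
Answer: $-29$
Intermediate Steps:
$t{\left(V,N \right)} = V$
$- 9 t{\left(2,1 \right)} - 11 = \left(-9\right) 2 - 11 = -18 - 11 = -29$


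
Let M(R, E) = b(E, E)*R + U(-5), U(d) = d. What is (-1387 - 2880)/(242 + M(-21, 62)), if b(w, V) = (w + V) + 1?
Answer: 4267/2388 ≈ 1.7868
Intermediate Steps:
b(w, V) = 1 + V + w (b(w, V) = (V + w) + 1 = 1 + V + w)
M(R, E) = -5 + R*(1 + 2*E) (M(R, E) = (1 + E + E)*R - 5 = (1 + 2*E)*R - 5 = R*(1 + 2*E) - 5 = -5 + R*(1 + 2*E))
(-1387 - 2880)/(242 + M(-21, 62)) = (-1387 - 2880)/(242 + (-5 - 21*(1 + 2*62))) = -4267/(242 + (-5 - 21*(1 + 124))) = -4267/(242 + (-5 - 21*125)) = -4267/(242 + (-5 - 2625)) = -4267/(242 - 2630) = -4267/(-2388) = -4267*(-1/2388) = 4267/2388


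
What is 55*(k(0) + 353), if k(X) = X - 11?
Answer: 18810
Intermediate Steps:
k(X) = -11 + X
55*(k(0) + 353) = 55*((-11 + 0) + 353) = 55*(-11 + 353) = 55*342 = 18810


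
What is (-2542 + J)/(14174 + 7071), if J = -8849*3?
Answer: -29089/21245 ≈ -1.3692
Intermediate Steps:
J = -26547
(-2542 + J)/(14174 + 7071) = (-2542 - 26547)/(14174 + 7071) = -29089/21245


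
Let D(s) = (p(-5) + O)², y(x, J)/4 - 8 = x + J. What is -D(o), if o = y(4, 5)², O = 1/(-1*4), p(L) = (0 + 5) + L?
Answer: -1/16 ≈ -0.062500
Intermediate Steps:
p(L) = 5 + L
y(x, J) = 32 + 4*J + 4*x (y(x, J) = 32 + 4*(x + J) = 32 + 4*(J + x) = 32 + (4*J + 4*x) = 32 + 4*J + 4*x)
O = -¼ (O = -1*¼ = -¼ ≈ -0.25000)
o = 4624 (o = (32 + 4*5 + 4*4)² = (32 + 20 + 16)² = 68² = 4624)
D(s) = 1/16 (D(s) = ((5 - 5) - ¼)² = (0 - ¼)² = (-¼)² = 1/16)
-D(o) = -1*1/16 = -1/16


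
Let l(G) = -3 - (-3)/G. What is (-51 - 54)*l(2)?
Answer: 315/2 ≈ 157.50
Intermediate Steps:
l(G) = -3 + 3/G
(-51 - 54)*l(2) = (-51 - 54)*(-3 + 3/2) = -105*(-3 + 3*(½)) = -105*(-3 + 3/2) = -105*(-3/2) = 315/2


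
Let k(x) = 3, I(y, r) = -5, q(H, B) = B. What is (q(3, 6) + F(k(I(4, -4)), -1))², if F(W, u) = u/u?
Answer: 49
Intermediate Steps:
F(W, u) = 1
(q(3, 6) + F(k(I(4, -4)), -1))² = (6 + 1)² = 7² = 49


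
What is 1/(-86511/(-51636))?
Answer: 17212/28837 ≈ 0.59687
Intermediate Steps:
1/(-86511/(-51636)) = 1/(-86511*(-1/51636)) = 1/(28837/17212) = 17212/28837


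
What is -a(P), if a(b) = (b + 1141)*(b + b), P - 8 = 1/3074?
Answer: -86863140011/4724738 ≈ -18385.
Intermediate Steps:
P = 24593/3074 (P = 8 + 1/3074 = 24593/3074 ≈ 8.0003)
a(b) = 2*b*(1141 + b) (a(b) = (1141 + b)*(2*b) = 2*b*(1141 + b))
-a(P) = -2*24593*(1141 + 24593/3074)/3074 = -2*24593*3532027/(3074*3074) = -1*86863140011/4724738 = -86863140011/4724738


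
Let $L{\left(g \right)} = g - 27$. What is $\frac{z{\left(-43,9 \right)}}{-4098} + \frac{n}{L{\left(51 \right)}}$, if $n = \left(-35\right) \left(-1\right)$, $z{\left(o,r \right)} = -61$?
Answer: $\frac{24149}{16392} \approx 1.4732$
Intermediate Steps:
$L{\left(g \right)} = -27 + g$ ($L{\left(g \right)} = g - 27 = -27 + g$)
$n = 35$
$\frac{z{\left(-43,9 \right)}}{-4098} + \frac{n}{L{\left(51 \right)}} = - \frac{61}{-4098} + \frac{35}{-27 + 51} = \left(-61\right) \left(- \frac{1}{4098}\right) + \frac{35}{24} = \frac{61}{4098} + 35 \cdot \frac{1}{24} = \frac{61}{4098} + \frac{35}{24} = \frac{24149}{16392}$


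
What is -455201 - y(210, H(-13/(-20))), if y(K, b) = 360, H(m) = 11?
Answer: -455561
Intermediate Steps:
-455201 - y(210, H(-13/(-20))) = -455201 - 1*360 = -455201 - 360 = -455561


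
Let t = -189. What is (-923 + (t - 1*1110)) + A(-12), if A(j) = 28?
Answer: -2194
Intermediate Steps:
(-923 + (t - 1*1110)) + A(-12) = (-923 + (-189 - 1*1110)) + 28 = (-923 + (-189 - 1110)) + 28 = (-923 - 1299) + 28 = -2222 + 28 = -2194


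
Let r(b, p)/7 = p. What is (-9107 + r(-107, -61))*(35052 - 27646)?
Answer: -70608804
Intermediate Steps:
r(b, p) = 7*p
(-9107 + r(-107, -61))*(35052 - 27646) = (-9107 + 7*(-61))*(35052 - 27646) = (-9107 - 427)*7406 = -9534*7406 = -70608804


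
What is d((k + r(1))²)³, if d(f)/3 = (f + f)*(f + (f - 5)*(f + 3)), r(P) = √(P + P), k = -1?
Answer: 48535416 - 34322400*√2 ≈ -3787.6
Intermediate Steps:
r(P) = √2*√P (r(P) = √(2*P) = √2*√P)
d(f) = 6*f*(f + (-5 + f)*(3 + f)) (d(f) = 3*((f + f)*(f + (f - 5)*(f + 3))) = 3*((2*f)*(f + (-5 + f)*(3 + f))) = 3*(2*f*(f + (-5 + f)*(3 + f))) = 6*f*(f + (-5 + f)*(3 + f)))
d((k + r(1))²)³ = (6*(-1 + √2*√1)²*(-15 + ((-1 + √2*√1)²)² - (-1 + √2*√1)²))³ = (6*(-1 + √2*1)²*(-15 + ((-1 + √2*1)²)² - (-1 + √2*1)²))³ = (6*(-1 + √2)²*(-15 + ((-1 + √2)²)² - (-1 + √2)²))³ = (6*(-1 + √2)²*(-15 + (-1 + √2)⁴ - (-1 + √2)²))³ = 216*(-1 + √2)⁶*(-15 + (-1 + √2)⁴ - (-1 + √2)²)³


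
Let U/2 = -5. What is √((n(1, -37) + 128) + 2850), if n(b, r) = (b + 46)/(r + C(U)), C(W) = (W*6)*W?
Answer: √943960143/563 ≈ 54.572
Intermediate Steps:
U = -10 (U = 2*(-5) = -10)
C(W) = 6*W² (C(W) = (6*W)*W = 6*W²)
n(b, r) = (46 + b)/(600 + r) (n(b, r) = (b + 46)/(r + 6*(-10)²) = (46 + b)/(r + 6*100) = (46 + b)/(r + 600) = (46 + b)/(600 + r))
√((n(1, -37) + 128) + 2850) = √(((46 + 1)/(600 - 37) + 128) + 2850) = √((47/563 + 128) + 2850) = √(72111/563 + 2850) = √(1676661/563) = √943960143/563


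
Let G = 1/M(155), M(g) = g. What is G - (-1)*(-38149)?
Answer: -5913094/155 ≈ -38149.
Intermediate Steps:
G = 1/155 ≈ 0.0064516
G - (-1)*(-38149) = 1/155 - (-1)*(-38149) = 1/155 - 1*38149 = 1/155 - 38149 = -5913094/155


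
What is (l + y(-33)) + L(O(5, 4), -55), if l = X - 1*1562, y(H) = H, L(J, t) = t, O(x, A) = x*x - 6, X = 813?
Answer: -837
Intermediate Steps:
O(x, A) = -6 + x**2 (O(x, A) = x**2 - 6 = -6 + x**2)
l = -749 (l = 813 - 1*1562 = 813 - 1562 = -749)
(l + y(-33)) + L(O(5, 4), -55) = (-749 - 33) - 55 = -782 - 55 = -837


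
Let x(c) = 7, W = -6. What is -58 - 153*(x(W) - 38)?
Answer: 4685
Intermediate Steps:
-58 - 153*(x(W) - 38) = -58 - 153*(7 - 38) = -58 - 153*(-31) = -58 + 4743 = 4685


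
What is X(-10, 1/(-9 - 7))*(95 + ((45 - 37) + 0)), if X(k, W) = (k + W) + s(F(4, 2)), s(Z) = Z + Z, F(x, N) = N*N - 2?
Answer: -9991/16 ≈ -624.44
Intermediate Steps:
F(x, N) = -2 + N² (F(x, N) = N² - 2 = -2 + N²)
s(Z) = 2*Z
X(k, W) = 4 + W + k (X(k, W) = (k + W) + 2*(-2 + 2²) = (W + k) + 2*(-2 + 4) = (W + k) + 2*2 = (W + k) + 4 = 4 + W + k)
X(-10, 1/(-9 - 7))*(95 + ((45 - 37) + 0)) = (4 + 1/(-9 - 7) - 10)*(95 + ((45 - 37) + 0)) = (4 + 1/(-16) - 10)*(95 + (8 + 0)) = (4 - 1/16 - 10)*(95 + 8) = -97/16*103 = -9991/16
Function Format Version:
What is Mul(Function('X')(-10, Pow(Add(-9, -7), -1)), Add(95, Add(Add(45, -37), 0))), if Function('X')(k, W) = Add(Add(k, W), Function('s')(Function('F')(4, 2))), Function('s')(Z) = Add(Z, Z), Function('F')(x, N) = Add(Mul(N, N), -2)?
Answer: Rational(-9991, 16) ≈ -624.44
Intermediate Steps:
Function('F')(x, N) = Add(-2, Pow(N, 2)) (Function('F')(x, N) = Add(Pow(N, 2), -2) = Add(-2, Pow(N, 2)))
Function('s')(Z) = Mul(2, Z)
Function('X')(k, W) = Add(4, W, k) (Function('X')(k, W) = Add(Add(k, W), Mul(2, Add(-2, Pow(2, 2)))) = Add(Add(W, k), Mul(2, Add(-2, 4))) = Add(Add(W, k), Mul(2, 2)) = Add(Add(W, k), 4) = Add(4, W, k))
Mul(Function('X')(-10, Pow(Add(-9, -7), -1)), Add(95, Add(Add(45, -37), 0))) = Mul(Add(4, Pow(Add(-9, -7), -1), -10), Add(95, Add(Add(45, -37), 0))) = Mul(Add(4, Pow(-16, -1), -10), Add(95, Add(8, 0))) = Mul(Add(4, Rational(-1, 16), -10), Add(95, 8)) = Mul(Rational(-97, 16), 103) = Rational(-9991, 16)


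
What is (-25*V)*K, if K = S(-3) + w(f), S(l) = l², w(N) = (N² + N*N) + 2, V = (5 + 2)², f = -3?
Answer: -35525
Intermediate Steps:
V = 49 (V = 7² = 49)
w(N) = 2 + 2*N² (w(N) = (N² + N²) + 2 = 2*N² + 2 = 2 + 2*N²)
K = 29 (K = (-3)² + (2 + 2*(-3)²) = 9 + (2 + 2*9) = 9 + (2 + 18) = 9 + 20 = 29)
(-25*V)*K = -25*49*29 = -1225*29 = -35525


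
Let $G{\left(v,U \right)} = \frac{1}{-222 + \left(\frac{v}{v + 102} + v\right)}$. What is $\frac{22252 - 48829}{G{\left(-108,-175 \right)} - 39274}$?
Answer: $\frac{8292024}{12253489} \approx 0.67671$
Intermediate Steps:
$G{\left(v,U \right)} = \frac{1}{-222 + v + \frac{v}{102 + v}}$ ($G{\left(v,U \right)} = \frac{1}{-222 + \left(\frac{v}{102 + v} + v\right)} = \frac{1}{-222 + \left(v + \frac{v}{102 + v}\right)} = \frac{1}{-222 + v + \frac{v}{102 + v}}$)
$\frac{22252 - 48829}{G{\left(-108,-175 \right)} - 39274} = \frac{22252 - 48829}{\frac{102 - 108}{-22644 + \left(-108\right)^{2} - -12852} - 39274} = - \frac{26577}{\frac{1}{-22644 + 11664 + 12852} \left(-6\right) - 39274} = - \frac{26577}{\frac{1}{1872} \left(-6\right) - 39274} = - \frac{26577}{- \frac{1}{312} - 39274} = - \frac{26577}{- \frac{12253489}{312}} = \left(-26577\right) \left(- \frac{312}{12253489}\right) = \frac{8292024}{12253489}$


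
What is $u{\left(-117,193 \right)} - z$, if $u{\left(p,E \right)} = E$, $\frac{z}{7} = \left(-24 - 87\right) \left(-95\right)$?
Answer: $-73622$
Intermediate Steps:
$z = 73815$ ($z = 7 \left(-24 - 87\right) \left(-95\right) = 7 \left(\left(-111\right) \left(-95\right)\right) = 7 \cdot 10545 = 73815$)
$u{\left(-117,193 \right)} - z = 193 - 73815 = -73622$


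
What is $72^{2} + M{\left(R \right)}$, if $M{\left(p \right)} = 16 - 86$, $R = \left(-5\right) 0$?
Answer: $5114$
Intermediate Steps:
$R = 0$
$M{\left(p \right)} = -70$ ($M{\left(p \right)} = 16 - 86 = -70$)
$72^{2} + M{\left(R \right)} = 72^{2} - 70 = 5184 - 70 = 5114$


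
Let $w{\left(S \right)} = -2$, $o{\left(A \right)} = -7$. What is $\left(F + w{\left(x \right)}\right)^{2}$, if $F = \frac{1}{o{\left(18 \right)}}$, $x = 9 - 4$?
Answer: $\frac{225}{49} \approx 4.5918$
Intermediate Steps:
$x = 5$ ($x = 9 - 4 = 5$)
$F = - \frac{1}{7}$ ($F = \frac{1}{-7} = - \frac{1}{7} \approx -0.14286$)
$\left(F + w{\left(x \right)}\right)^{2} = \left(- \frac{1}{7} - 2\right)^{2} = \left(- \frac{15}{7}\right)^{2} = \frac{225}{49}$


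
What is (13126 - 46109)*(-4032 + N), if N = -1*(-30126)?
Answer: -860658402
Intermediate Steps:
N = 30126
(13126 - 46109)*(-4032 + N) = (13126 - 46109)*(-4032 + 30126) = -32983*26094 = -860658402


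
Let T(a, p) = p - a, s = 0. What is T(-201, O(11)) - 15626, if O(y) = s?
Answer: -15425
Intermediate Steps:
O(y) = 0
T(-201, O(11)) - 15626 = (0 - 1*(-201)) - 15626 = (0 + 201) - 15626 = 201 - 15626 = -15425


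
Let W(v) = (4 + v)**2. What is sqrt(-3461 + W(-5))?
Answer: 2*I*sqrt(865) ≈ 58.822*I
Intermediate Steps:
sqrt(-3461 + W(-5)) = sqrt(-3461 + (4 - 5)**2) = sqrt(-3461 + (-1)**2) = sqrt(-3461 + 1) = sqrt(-3460) = 2*I*sqrt(865)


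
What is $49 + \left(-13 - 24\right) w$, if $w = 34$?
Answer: $-1209$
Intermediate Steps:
$49 + \left(-13 - 24\right) w = 49 + \left(-13 - 24\right) 34 = 49 - 1258 = -1209$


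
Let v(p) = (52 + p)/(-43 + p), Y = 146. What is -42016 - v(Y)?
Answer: -4327846/103 ≈ -42018.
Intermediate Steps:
v(p) = (52 + p)/(-43 + p)
-42016 - v(Y) = -42016 - (52 + 146)/(-43 + 146) = -42016 - 198/103 = -4327846/103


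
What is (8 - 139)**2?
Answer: 17161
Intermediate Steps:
(8 - 139)**2 = (-131)**2 = 17161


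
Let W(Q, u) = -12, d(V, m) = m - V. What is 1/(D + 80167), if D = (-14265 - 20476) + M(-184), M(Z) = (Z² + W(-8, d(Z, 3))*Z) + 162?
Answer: 1/81652 ≈ 1.2247e-5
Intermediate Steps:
M(Z) = 162 + Z² - 12*Z (M(Z) = (Z² - 12*Z) + 162 = 162 + Z² - 12*Z)
D = 1485 (D = (-14265 - 20476) + (162 + (-184)² - 12*(-184)) = -34741 + (162 + 33856 + 2208) = -34741 + 36226 = 1485)
1/(D + 80167) = 1/(1485 + 80167) = 1/81652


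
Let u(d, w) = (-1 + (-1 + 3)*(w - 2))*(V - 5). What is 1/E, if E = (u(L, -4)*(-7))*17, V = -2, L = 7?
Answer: -1/10829 ≈ -9.2345e-5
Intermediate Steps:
u(d, w) = 35 - 14*w (u(d, w) = (-1 + (-1 + 3)*(w - 2))*(-2 - 5) = (-1 + 2*(-2 + w))*(-7) = (-1 + (-4 + 2*w))*(-7) = (-5 + 2*w)*(-7) = 35 - 14*w)
E = -10829 (E = ((35 - 14*(-4))*(-7))*17 = ((35 + 56)*(-7))*17 = (91*(-7))*17 = -637*17 = -10829)
1/E = 1/(-10829) = -1/10829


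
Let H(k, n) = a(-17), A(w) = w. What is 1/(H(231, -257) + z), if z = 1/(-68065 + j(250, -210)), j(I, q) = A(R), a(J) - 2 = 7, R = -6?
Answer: 68071/612638 ≈ 0.11111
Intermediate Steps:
a(J) = 9 (a(J) = 2 + 7 = 9)
j(I, q) = -6
H(k, n) = 9
z = -1/68071 (z = 1/(-68065 - 6) = 1/(-68071) = -1/68071 ≈ -1.4691e-5)
1/(H(231, -257) + z) = 1/(9 - 1/68071) = 1/(612638/68071) = 68071/612638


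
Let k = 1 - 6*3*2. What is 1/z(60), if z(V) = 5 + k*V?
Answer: -1/2095 ≈ -0.00047733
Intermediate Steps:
k = -35 (k = 1 - 18*2 = 1 - 1*36 = 1 - 36 = -35)
z(V) = 5 - 35*V
1/z(60) = 1/(5 - 35*60) = 1/(5 - 2100) = 1/(-2095) = -1/2095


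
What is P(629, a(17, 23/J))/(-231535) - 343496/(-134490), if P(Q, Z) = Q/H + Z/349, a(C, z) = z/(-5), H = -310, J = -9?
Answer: 2581357759427549/1010683136762550 ≈ 2.5541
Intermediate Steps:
a(C, z) = -z/5 (a(C, z) = z*(-⅕) = -z/5)
P(Q, Z) = -Q/310 + Z/349 (P(Q, Z) = Q/(-310) + Z/349 = Q*(-1/310) + Z*(1/349) = -Q/310 + Z/349)
P(629, a(17, 23/J))/(-231535) - 343496/(-134490) = (-1/310*629 + (-23/(5*(-9)))/349)/(-231535) - 343496/(-134490) = (-629/310 + (-23*(-1)/(5*9))/349)*(-1/231535) - 343496*(-1/134490) = (-629/310 + (-⅕*(-23/9))/349)*(-1/231535) + 171748/67245 = (-629/310 + (1/349)*(23/45))*(-1/231535) + 171748/67245 = (-629/310 + 23/15705)*(-1/231535) + 171748/67245 = -1974263/973710*(-1/231535) + 171748/67245 = 1974263/225447944850 + 171748/67245 = 2581357759427549/1010683136762550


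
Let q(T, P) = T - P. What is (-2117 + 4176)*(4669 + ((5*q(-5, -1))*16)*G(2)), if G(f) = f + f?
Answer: 6977951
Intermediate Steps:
G(f) = 2*f
(-2117 + 4176)*(4669 + ((5*q(-5, -1))*16)*G(2)) = (-2117 + 4176)*(4669 + ((5*(-5 - 1*(-1)))*16)*(2*2)) = 2059*(4669 + ((5*(-5 + 1))*16)*4) = 2059*(4669 + ((5*(-4))*16)*4) = 2059*(4669 - 20*16*4) = 2059*(4669 - 320*4) = 2059*(4669 - 1280) = 2059*3389 = 6977951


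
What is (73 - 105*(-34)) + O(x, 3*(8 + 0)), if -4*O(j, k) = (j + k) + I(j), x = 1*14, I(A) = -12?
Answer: 7273/2 ≈ 3636.5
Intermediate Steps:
x = 14
O(j, k) = 3 - j/4 - k/4 (O(j, k) = -((j + k) - 12)/4 = -(-12 + j + k)/4 = 3 - j/4 - k/4)
(73 - 105*(-34)) + O(x, 3*(8 + 0)) = (73 - 105*(-34)) + (3 - 1/4*14 - 3*(8 + 0)/4) = (73 + 3570) + (3 - 7/2 - 3*8/4) = 3643 + (3 - 7/2 - 1/4*24) = 3643 + (3 - 7/2 - 6) = 3643 - 13/2 = 7273/2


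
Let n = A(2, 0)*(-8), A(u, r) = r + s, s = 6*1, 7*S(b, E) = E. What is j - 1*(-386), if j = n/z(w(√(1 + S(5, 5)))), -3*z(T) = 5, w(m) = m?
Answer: 2074/5 ≈ 414.80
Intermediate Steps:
S(b, E) = E/7
s = 6
z(T) = -5/3 (z(T) = -⅓*5 = -5/3)
A(u, r) = 6 + r (A(u, r) = r + 6 = 6 + r)
n = -48 (n = (6 + 0)*(-8) = 6*(-8) = -48)
j = 144/5 (j = -48/(-5/3) = -48*(-⅗) = 144/5 ≈ 28.800)
j - 1*(-386) = 144/5 - 1*(-386) = 144/5 + 386 = 2074/5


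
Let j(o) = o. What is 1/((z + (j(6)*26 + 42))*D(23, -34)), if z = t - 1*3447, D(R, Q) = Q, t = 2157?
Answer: 1/37128 ≈ 2.6934e-5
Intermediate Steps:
z = -1290 (z = 2157 - 1*3447 = 2157 - 3447 = -1290)
1/((z + (j(6)*26 + 42))*D(23, -34)) = 1/((-1290 + (6*26 + 42))*(-34)) = -1/34/(-1290 + (156 + 42)) = -1/34/(-1290 + 198) = -1/34/(-1092) = -1/1092*(-1/34) = 1/37128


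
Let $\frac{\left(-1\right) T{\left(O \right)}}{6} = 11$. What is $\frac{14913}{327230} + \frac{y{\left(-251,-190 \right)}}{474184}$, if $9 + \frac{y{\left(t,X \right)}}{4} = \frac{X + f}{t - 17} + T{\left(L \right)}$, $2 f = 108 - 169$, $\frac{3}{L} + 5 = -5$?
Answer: $\frac{467285732679}{10396204431440} \approx 0.044948$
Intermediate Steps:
$L = - \frac{3}{10}$ ($L = \frac{3}{-5 - 5} = \frac{3}{-10} = 3 \left(- \frac{1}{10}\right) = - \frac{3}{10} \approx -0.3$)
$T{\left(O \right)} = -66$ ($T{\left(O \right)} = \left(-6\right) 11 = -66$)
$f = - \frac{61}{2}$ ($f = \frac{108 - 169}{2} = \frac{1}{2} \left(-61\right) = - \frac{61}{2} \approx -30.5$)
$y{\left(t,X \right)} = -300 + \frac{4 \left(- \frac{61}{2} + X\right)}{-17 + t}$ ($y{\left(t,X \right)} = -36 + 4 \left(\frac{X - \frac{61}{2}}{t - 17} - 66\right) = -36 + 4 \left(\frac{- \frac{61}{2} + X}{-17 + t} - 66\right) = -36 + 4 \left(-66 + \frac{- \frac{61}{2} + X}{-17 + t}\right) = -36 + \left(-264 + \frac{4 \left(- \frac{61}{2} + X\right)}{-17 + t}\right) = -300 + \frac{4 \left(- \frac{61}{2} + X\right)}{-17 + t}$)
$\frac{14913}{327230} + \frac{y{\left(-251,-190 \right)}}{474184} = \frac{14913}{327230} + \frac{2 \frac{1}{-17 - 251} \left(2489 - -37650 + 2 \left(-190\right)\right)}{474184} = 14913 \cdot \frac{1}{327230} + \frac{2 \left(2489 + 37650 - 380\right)}{-268} \cdot \frac{1}{474184} = \frac{14913}{327230} + 2 \left(- \frac{1}{268}\right) 39759 \cdot \frac{1}{474184} = \frac{14913}{327230} - \frac{39759}{63540656} = \frac{467285732679}{10396204431440}$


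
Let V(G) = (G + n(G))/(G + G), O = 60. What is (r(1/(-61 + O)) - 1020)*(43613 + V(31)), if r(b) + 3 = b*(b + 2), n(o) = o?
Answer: -44660736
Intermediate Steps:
V(G) = 1 (V(G) = (G + G)/(G + G) = (2*G)/((2*G)) = (2*G)*(1/(2*G)) = 1)
r(b) = -3 + b*(2 + b) (r(b) = -3 + b*(b + 2) = -3 + b*(2 + b))
(r(1/(-61 + O)) - 1020)*(43613 + V(31)) = ((-3 + (1/(-61 + 60))**2 + 2/(-61 + 60)) - 1020)*(43613 + 1) = ((-3 + (1/(-1))**2 + 2/(-1)) - 1020)*43614 = ((-3 + (-1)**2 + 2*(-1)) - 1020)*43614 = ((-3 + 1 - 2) - 1020)*43614 = (-4 - 1020)*43614 = -1024*43614 = -44660736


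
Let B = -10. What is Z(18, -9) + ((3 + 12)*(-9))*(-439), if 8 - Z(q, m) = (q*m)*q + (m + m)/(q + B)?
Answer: 248765/4 ≈ 62191.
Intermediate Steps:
Z(q, m) = 8 - m*q² - 2*m/(-10 + q) (Z(q, m) = 8 - ((q*m)*q + (m + m)/(q - 10)) = 8 - ((m*q)*q + (2*m)/(-10 + q)) = 8 - (m*q² + 2*m/(-10 + q)) = 8 + (-m*q² - 2*m/(-10 + q)) = 8 - m*q² - 2*m/(-10 + q))
Z(18, -9) + ((3 + 12)*(-9))*(-439) = (-80 - 2*(-9) + 8*18 - 1*(-9)*18³ + 10*(-9)*18²)/(-10 + 18) + ((3 + 12)*(-9))*(-439) = (-80 + 18 + 144 - 1*(-9)*5832 + 10*(-9)*324)/8 + (15*(-9))*(-439) = (-80 + 18 + 144 + 52488 - 29160)/8 - 135*(-439) = (⅛)*23410 + 59265 = 11705/4 + 59265 = 248765/4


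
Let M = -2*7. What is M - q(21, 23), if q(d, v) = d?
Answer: -35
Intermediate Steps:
M = -14
M - q(21, 23) = -14 - 1*21 = -14 - 21 = -35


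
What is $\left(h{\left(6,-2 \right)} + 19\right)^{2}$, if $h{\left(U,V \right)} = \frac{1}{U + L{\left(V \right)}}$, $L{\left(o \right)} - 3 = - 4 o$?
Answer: $\frac{104976}{289} \approx 363.24$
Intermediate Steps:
$L{\left(o \right)} = 3 - 4 o$
$h{\left(U,V \right)} = \frac{1}{3 + U - 4 V}$ ($h{\left(U,V \right)} = \frac{1}{U - \left(-3 + 4 V\right)} = \frac{1}{3 + U - 4 V}$)
$\left(h{\left(6,-2 \right)} + 19\right)^{2} = \left(\frac{1}{3 + 6 - -8} + 19\right)^{2} = \left(\frac{1}{3 + 6 + 8} + 19\right)^{2} = \left(\frac{1}{17} + 19\right)^{2} = \left(\frac{324}{17}\right)^{2} = \frac{104976}{289}$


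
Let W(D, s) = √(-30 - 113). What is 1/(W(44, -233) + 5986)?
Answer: 5986/35832339 - I*√143/35832339 ≈ 0.00016706 - 3.3373e-7*I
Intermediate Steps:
W(D, s) = I*√143 (W(D, s) = √(-143) = I*√143)
1/(W(44, -233) + 5986) = 1/(I*√143 + 5986) = 1/(5986 + I*√143)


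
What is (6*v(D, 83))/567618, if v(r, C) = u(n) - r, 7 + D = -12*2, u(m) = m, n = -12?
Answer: 19/94603 ≈ 0.00020084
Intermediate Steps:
D = -31 (D = -7 - 12*2 = -7 - 24 = -31)
v(r, C) = -12 - r
(6*v(D, 83))/567618 = (6*(-12 - 1*(-31)))/567618 = (6*(-12 + 31))*(1/567618) = (6*19)*(1/567618) = 114*(1/567618) = 19/94603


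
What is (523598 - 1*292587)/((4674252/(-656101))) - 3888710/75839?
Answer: -1046621113880459/32226417948 ≈ -32477.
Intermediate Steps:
(523598 - 1*292587)/((4674252/(-656101))) - 3888710/75839 = (523598 - 292587)/((4674252*(-1/656101))) - 3888710*1/75839 = 231011/(-4674252/656101) - 3888710/75839 = 231011*(-656101/4674252) - 3888710/75839 = -13778777101/424932 - 3888710/75839 = -1046621113880459/32226417948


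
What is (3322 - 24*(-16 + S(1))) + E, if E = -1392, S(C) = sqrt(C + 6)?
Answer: 2314 - 24*sqrt(7) ≈ 2250.5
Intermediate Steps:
S(C) = sqrt(6 + C)
(3322 - 24*(-16 + S(1))) + E = (3322 - 24*(-16 + sqrt(6 + 1))) - 1392 = (3322 - 24*(-16 + sqrt(7))) - 1392 = (3322 + (384 - 24*sqrt(7))) - 1392 = (3706 - 24*sqrt(7)) - 1392 = 2314 - 24*sqrt(7)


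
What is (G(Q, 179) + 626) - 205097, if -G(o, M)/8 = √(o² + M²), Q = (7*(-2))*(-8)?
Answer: -204471 - 8*√44585 ≈ -2.0616e+5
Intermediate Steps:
Q = 112 (Q = -14*(-8) = 112)
G(o, M) = -8*√(M² + o²) (G(o, M) = -8*√(o² + M²) = -8*√(M² + o²))
(G(Q, 179) + 626) - 205097 = (-8*√(179² + 112²) + 626) - 205097 = (-8*√(32041 + 12544) + 626) - 205097 = (-8*√44585 + 626) - 205097 = (626 - 8*√44585) - 205097 = -204471 - 8*√44585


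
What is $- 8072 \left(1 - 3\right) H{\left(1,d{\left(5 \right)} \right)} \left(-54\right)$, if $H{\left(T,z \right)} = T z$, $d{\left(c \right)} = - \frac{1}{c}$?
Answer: $\frac{871776}{5} \approx 1.7436 \cdot 10^{5}$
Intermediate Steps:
$- 8072 \left(1 - 3\right) H{\left(1,d{\left(5 \right)} \right)} \left(-54\right) = - 8072 \left(1 - 3\right) 1 \left(- \frac{1}{5}\right) \left(-54\right) = - 8072 - 2 \cdot 1 \left(\left(-1\right) \frac{1}{5}\right) \left(-54\right) = - 8072 - 2 \cdot 1 \left(- \frac{1}{5}\right) \left(-54\right) = - 8072 \left(-2\right) \left(- \frac{1}{5}\right) \left(-54\right) = - 8072 \cdot \frac{2}{5} \left(-54\right) = \left(-8072\right) \left(- \frac{108}{5}\right) = \frac{871776}{5}$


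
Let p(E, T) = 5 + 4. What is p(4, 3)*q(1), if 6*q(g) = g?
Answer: 3/2 ≈ 1.5000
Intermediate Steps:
q(g) = g/6
p(E, T) = 9
p(4, 3)*q(1) = 9*((⅙)*1) = 9*(⅙) = 3/2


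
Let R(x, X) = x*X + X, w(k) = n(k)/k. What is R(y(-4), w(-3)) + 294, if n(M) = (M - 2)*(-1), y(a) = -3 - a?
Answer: 872/3 ≈ 290.67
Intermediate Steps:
n(M) = 2 - M (n(M) = (-2 + M)*(-1) = 2 - M)
w(k) = (2 - k)/k
R(x, X) = X + X*x (R(x, X) = X*x + X = X + X*x)
R(y(-4), w(-3)) + 294 = ((2 - 1*(-3))/(-3))*(1 + (-3 - 1*(-4))) + 294 = (-(2 + 3)/3)*(1 + (-3 + 4)) + 294 = (-⅓*5)*(1 + 1) + 294 = -5/3*2 + 294 = -10/3 + 294 = 872/3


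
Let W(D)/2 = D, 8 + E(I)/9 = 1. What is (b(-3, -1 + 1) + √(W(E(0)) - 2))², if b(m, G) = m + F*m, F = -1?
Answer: -128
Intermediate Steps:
E(I) = -63 (E(I) = -72 + 9*1 = -72 + 9 = -63)
W(D) = 2*D
b(m, G) = 0 (b(m, G) = m - m = 0)
(b(-3, -1 + 1) + √(W(E(0)) - 2))² = (0 + √(2*(-63) - 2))² = (0 + √(-126 - 2))² = (0 + √(-128))² = (0 + 8*I*√2)² = (8*I*√2)² = -128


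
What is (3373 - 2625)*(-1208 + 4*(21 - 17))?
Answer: -891616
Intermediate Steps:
(3373 - 2625)*(-1208 + 4*(21 - 17)) = 748*(-1208 + 4*4) = 748*(-1208 + 16) = 748*(-1192) = -891616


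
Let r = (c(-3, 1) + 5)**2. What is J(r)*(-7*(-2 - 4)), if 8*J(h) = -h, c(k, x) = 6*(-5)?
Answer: -13125/4 ≈ -3281.3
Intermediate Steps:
c(k, x) = -30
r = 625 (r = (-30 + 5)**2 = (-25)**2 = 625)
J(h) = -h/8 (J(h) = (-h)/8 = -h/8)
J(r)*(-7*(-2 - 4)) = (-1/8*625)*(-7*(-2 - 4)) = -(-4375)*(-6)/8 = -625/8*42 = -13125/4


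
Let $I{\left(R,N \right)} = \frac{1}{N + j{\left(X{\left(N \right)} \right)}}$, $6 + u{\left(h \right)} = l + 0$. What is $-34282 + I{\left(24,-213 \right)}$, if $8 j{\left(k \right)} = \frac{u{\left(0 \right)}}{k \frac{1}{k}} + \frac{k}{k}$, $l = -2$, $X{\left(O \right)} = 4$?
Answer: $- \frac{58656510}{1711} \approx -34282.0$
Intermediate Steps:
$u{\left(h \right)} = -8$ ($u{\left(h \right)} = -6 + \left(-2 + 0\right) = -6 - 2 = -8$)
$j{\left(k \right)} = - \frac{7}{8}$ ($j{\left(k \right)} = \frac{- \frac{8}{k \frac{1}{k}} + \frac{k}{k}}{8} = \frac{- \frac{8}{1} + 1}{8} = \frac{\left(-8\right) 1 + 1}{8} = \frac{-8 + 1}{8} = \frac{1}{8} \left(-7\right) = - \frac{7}{8}$)
$I{\left(R,N \right)} = \frac{1}{- \frac{7}{8} + N}$ ($I{\left(R,N \right)} = \frac{1}{N - \frac{7}{8}} = \frac{1}{- \frac{7}{8} + N}$)
$-34282 + I{\left(24,-213 \right)} = -34282 + \frac{8}{-7 + 8 \left(-213\right)} = -34282 + \frac{8}{-7 - 1704} = -34282 + \frac{8}{-1711} = -34282 + 8 \left(- \frac{1}{1711}\right) = -34282 - \frac{8}{1711} = - \frac{58656510}{1711}$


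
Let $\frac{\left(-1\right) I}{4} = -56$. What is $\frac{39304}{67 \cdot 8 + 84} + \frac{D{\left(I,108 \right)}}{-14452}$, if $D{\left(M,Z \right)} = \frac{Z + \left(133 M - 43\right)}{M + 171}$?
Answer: $\frac{11217497241}{176964740} \approx 63.388$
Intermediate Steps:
$I = 224$ ($I = \left(-4\right) \left(-56\right) = 224$)
$D{\left(M,Z \right)} = \frac{-43 + Z + 133 M}{171 + M}$ ($D{\left(M,Z \right)} = \frac{Z + \left(-43 + 133 M\right)}{171 + M} = \frac{-43 + Z + 133 M}{171 + M}$)
$\frac{39304}{67 \cdot 8 + 84} + \frac{D{\left(I,108 \right)}}{-14452} = \frac{39304}{67 \cdot 8 + 84} + \frac{\frac{1}{171 + 224} \left(-43 + 108 + 133 \cdot 224\right)}{-14452} = \frac{39304}{536 + 84} + \frac{-43 + 108 + 29792}{395} \left(- \frac{1}{14452}\right) = \frac{39304}{620} + \frac{1}{395} \cdot 29857 \left(- \frac{1}{14452}\right) = 39304 \cdot \frac{1}{620} + \frac{29857}{395} \left(- \frac{1}{14452}\right) = \frac{9826}{155} - \frac{29857}{5708540} = \frac{11217497241}{176964740}$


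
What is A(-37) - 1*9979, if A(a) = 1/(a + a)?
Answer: -738447/74 ≈ -9979.0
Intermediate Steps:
A(a) = 1/(2*a)
A(-37) - 1*9979 = (½)/(-37) - 1*9979 = (½)*(-1/37) - 9979 = -1/74 - 9979 = -738447/74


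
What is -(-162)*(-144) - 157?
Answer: -23485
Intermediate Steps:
-(-162)*(-144) - 157 = -162*144 - 157 = -23328 - 157 = -23485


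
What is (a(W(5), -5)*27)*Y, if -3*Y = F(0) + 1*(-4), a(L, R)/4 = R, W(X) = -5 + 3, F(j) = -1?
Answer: -900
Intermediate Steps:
W(X) = -2
a(L, R) = 4*R
Y = 5/3 (Y = -(-1 + 1*(-4))/3 = -(-1 - 4)/3 = -1/3*(-5) = 5/3 ≈ 1.6667)
(a(W(5), -5)*27)*Y = ((4*(-5))*27)*(5/3) = -20*27*(5/3) = -540*5/3 = -900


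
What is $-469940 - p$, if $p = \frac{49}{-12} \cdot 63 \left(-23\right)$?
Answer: $- \frac{1903427}{4} \approx -4.7586 \cdot 10^{5}$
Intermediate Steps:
$p = \frac{23667}{4}$ ($p = 49 \left(- \frac{1}{12}\right) 63 \left(-23\right) = \left(- \frac{49}{12}\right) 63 \left(-23\right) = \left(- \frac{1029}{4}\right) \left(-23\right) = \frac{23667}{4} \approx 5916.8$)
$-469940 - p = -469940 - \frac{23667}{4} = - \frac{1903427}{4}$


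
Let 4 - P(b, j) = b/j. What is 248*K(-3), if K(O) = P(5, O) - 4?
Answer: 1240/3 ≈ 413.33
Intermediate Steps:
P(b, j) = 4 - b/j
K(O) = -5/O (K(O) = (4 - 1*5/O) - 4 = (4 - 5/O) - 4 = -5/O)
248*K(-3) = 248*(-5/(-3)) = 248*(-5*(-1/3)) = 248*(5/3) = 1240/3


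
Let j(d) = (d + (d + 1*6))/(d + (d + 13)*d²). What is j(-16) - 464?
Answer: -181875/392 ≈ -463.97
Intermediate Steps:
j(d) = (6 + 2*d)/(d + d²*(13 + d)) (j(d) = (d + (d + 6))/(d + (13 + d)*d²) = (d + (6 + d))/(d + d²*(13 + d)) = (6 + 2*d)/(d + d²*(13 + d)))
j(-16) - 464 = 2*(3 - 16)/(-16*(1 + (-16)² + 13*(-16))) - 464 = 2*(-1/16)*(-13)/(1 + 256 - 208) - 464 = 2*(-1/16)*(-13)/49 - 464 = 2*(-1/16)*(1/49)*(-13) - 464 = 13/392 - 464 = -181875/392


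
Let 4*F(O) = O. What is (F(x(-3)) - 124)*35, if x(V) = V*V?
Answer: -17045/4 ≈ -4261.3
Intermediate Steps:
x(V) = V²
F(O) = O/4
(F(x(-3)) - 124)*35 = ((¼)*(-3)² - 124)*35 = ((¼)*9 - 124)*35 = (9/4 - 124)*35 = -487/4*35 = -17045/4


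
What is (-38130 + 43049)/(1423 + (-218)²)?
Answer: 4919/48947 ≈ 0.10050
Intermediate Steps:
(-38130 + 43049)/(1423 + (-218)²) = 4919/(1423 + 47524) = 4919/48947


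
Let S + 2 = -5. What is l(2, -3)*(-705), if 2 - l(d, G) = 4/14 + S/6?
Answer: -28435/14 ≈ -2031.1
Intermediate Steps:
S = -7 (S = -2 - 5 = -7)
l(d, G) = 121/42 (l(d, G) = 2 - (4/14 - 7/6) = 2 - (4*(1/14) - 7*⅙) = 2 - (2/7 - 7/6) = 2 - 1*(-37/42) = 2 + 37/42 = 121/42)
l(2, -3)*(-705) = (121/42)*(-705) = -28435/14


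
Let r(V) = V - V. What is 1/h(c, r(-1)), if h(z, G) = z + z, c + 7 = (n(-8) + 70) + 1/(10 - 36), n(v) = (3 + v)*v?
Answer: 13/2677 ≈ 0.0048562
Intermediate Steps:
n(v) = v*(3 + v)
r(V) = 0
c = 2677/26 (c = -7 + ((-8*(3 - 8) + 70) + 1/(10 - 36)) = -7 + ((-8*(-5) + 70) + 1/(-26)) = -7 + ((40 + 70) - 1/26) = -7 + (110 - 1/26) = -7 + 2859/26 = 2677/26 ≈ 102.96)
h(z, G) = 2*z
1/h(c, r(-1)) = 1/(2*(2677/26)) = 1/(2677/13) = 13/2677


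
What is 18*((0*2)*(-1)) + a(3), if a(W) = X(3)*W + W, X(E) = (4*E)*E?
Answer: 111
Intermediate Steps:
X(E) = 4*E**2
a(W) = 37*W (a(W) = (4*3**2)*W + W = (4*9)*W + W = 36*W + W = 37*W)
18*((0*2)*(-1)) + a(3) = 18*((0*2)*(-1)) + 37*3 = 18*(0*(-1)) + 111 = 18*0 + 111 = 0 + 111 = 111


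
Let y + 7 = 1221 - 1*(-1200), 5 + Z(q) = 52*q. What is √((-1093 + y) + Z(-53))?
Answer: 12*I*√10 ≈ 37.947*I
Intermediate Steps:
Z(q) = -5 + 52*q
y = 2414 (y = -7 + (1221 - 1*(-1200)) = -7 + (1221 + 1200) = -7 + 2421 = 2414)
√((-1093 + y) + Z(-53)) = √((-1093 + 2414) + (-5 + 52*(-53))) = √(1321 + (-5 - 2756)) = √(1321 - 2761) = √(-1440) = 12*I*√10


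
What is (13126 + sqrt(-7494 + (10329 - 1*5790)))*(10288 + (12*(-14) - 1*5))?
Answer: 132769490 + 10115*I*sqrt(2955) ≈ 1.3277e+8 + 5.4985e+5*I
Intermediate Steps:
(13126 + sqrt(-7494 + (10329 - 1*5790)))*(10288 + (12*(-14) - 1*5)) = (13126 + sqrt(-7494 + (10329 - 5790)))*(10288 + (-168 - 5)) = (13126 + sqrt(-7494 + 4539))*(10288 - 173) = (13126 + sqrt(-2955))*10115 = (13126 + I*sqrt(2955))*10115 = 132769490 + 10115*I*sqrt(2955)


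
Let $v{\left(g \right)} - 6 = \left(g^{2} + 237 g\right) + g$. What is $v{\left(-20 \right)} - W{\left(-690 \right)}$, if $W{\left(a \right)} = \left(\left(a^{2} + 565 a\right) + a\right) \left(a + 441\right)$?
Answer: $21300086$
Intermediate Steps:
$v{\left(g \right)} = 6 + g^{2} + 238 g$ ($v{\left(g \right)} = 6 + \left(\left(g^{2} + 237 g\right) + g\right) = 6 + \left(g^{2} + 238 g\right) = 6 + g^{2} + 238 g$)
$W{\left(a \right)} = \left(441 + a\right) \left(a^{2} + 566 a\right)$ ($W{\left(a \right)} = \left(a^{2} + 566 a\right) \left(441 + a\right) = \left(441 + a\right) \left(a^{2} + 566 a\right)$)
$v{\left(-20 \right)} - W{\left(-690 \right)} = \left(6 + \left(-20\right)^{2} + 238 \left(-20\right)\right) - - 690 \left(249606 + \left(-690\right)^{2} + 1007 \left(-690\right)\right) = \left(6 + 400 - 4760\right) - - 690 \left(249606 + 476100 - 694830\right) = -4354 - \left(-690\right) 30876 = -4354 - -21304440 = -4354 + 21304440 = 21300086$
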